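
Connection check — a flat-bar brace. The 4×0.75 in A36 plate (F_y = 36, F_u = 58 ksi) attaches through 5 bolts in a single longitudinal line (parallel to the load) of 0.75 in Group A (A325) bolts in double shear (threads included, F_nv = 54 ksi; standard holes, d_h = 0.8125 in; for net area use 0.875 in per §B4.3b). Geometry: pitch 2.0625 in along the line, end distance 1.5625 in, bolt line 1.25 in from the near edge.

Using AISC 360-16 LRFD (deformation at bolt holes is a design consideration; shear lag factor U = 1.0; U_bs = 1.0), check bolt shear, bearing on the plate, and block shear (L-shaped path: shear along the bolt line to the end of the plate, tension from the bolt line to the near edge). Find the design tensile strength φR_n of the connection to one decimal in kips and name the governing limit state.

Bolt shear: A_b = π(0.75)²/4 = 0.44179 in². φR_n = 0.75 × 54 × 0.44179 × 5 × 2 = 178.9 kips.
Bearing (0.75 in plate, F_u = 58 ksi): end bolts L_c = 1.5625 − 0.8125/2 = 1.15625, R_n = min(1.2×1.15625×0.75×58, 2.4×0.75×0.75×58) = 60.356 kips/bolt; interior L_c = 2.0625 − 0.8125 = 1.25, R_n = 65.25 kips/bolt. φR_n = 0.75 × (1×60.356 + 4×65.25) = 241.0 kips.
Block shear: shear path 1×[1.5625+4×2.0625] = 1×9.8125 in, A_gv = 7.3594, A_nv = 1×(9.8125 − 4.5×0.875)×0.75 = 4.4063 in²; tension to near edge: (1.25 − 0.5×0.875)×0.75 = 0.60938 in². R_n = min(0.6×58×4.4063, 0.6×36×7.3594) + 1.0×58×0.60938 = min(153.34, 158.96) + 35.344 = 188.68 kips. φR_n = 0.75 × 188.68 = 141.5 kips.
Governing: min(178.9, 241.0, 141.5) = 141.5 kips → block shear.

141.5 kips (block shear governs)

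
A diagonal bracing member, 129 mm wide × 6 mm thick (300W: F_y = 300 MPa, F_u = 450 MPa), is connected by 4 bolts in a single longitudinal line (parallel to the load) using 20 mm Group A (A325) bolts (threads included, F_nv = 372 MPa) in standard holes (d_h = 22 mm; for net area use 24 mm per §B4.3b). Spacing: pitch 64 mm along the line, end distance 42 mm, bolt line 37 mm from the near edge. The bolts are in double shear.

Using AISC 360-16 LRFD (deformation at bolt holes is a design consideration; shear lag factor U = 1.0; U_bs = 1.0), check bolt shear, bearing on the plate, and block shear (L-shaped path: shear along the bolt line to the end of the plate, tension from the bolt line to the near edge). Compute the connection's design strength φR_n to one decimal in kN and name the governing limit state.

232.9 kN (block shear governs)

Bolt shear: A_b = π(20)²/4 = 314.16 mm². φR_n = 0.75 × 372 × 314.16 × 4 × 2 = 701.2 kN.
Bearing (6 mm plate, F_u = 450 MPa): end bolts L_c = 42 − 22/2 = 31, R_n = min(1.2×31×6×450, 2.4×20×6×450) = 100.44 kN/bolt; interior L_c = 64 − 22 = 42, R_n = 129.6 kN/bolt. φR_n = 0.75 × (1×100.44 + 3×129.6) = 366.9 kN.
Block shear: shear path 1×[42+3×64] = 1×234 mm, A_gv = 1404, A_nv = 1×(234 − 3.5×24)×6 = 900 mm²; tension to near edge: (37 − 0.5×24)×6 = 150 mm². R_n = min(0.6×450×900, 0.6×300×1404) + 1.0×450×150 = min(243, 252.72) + 67.5 = 310.5 kN. φR_n = 0.75 × 310.5 = 232.9 kN.
Governing: min(701.2, 366.9, 232.9) = 232.9 kN → block shear.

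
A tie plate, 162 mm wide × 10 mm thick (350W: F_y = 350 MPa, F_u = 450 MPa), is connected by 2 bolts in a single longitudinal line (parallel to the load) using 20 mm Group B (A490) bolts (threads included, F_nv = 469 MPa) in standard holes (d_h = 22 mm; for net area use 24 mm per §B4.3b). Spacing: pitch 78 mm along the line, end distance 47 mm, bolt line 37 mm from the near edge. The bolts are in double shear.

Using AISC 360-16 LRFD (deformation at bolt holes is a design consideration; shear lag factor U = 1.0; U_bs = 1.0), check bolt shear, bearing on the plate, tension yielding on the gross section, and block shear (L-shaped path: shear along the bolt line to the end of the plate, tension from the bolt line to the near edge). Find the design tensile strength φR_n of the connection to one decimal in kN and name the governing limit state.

264.6 kN (block shear governs)

Bolt shear: A_b = π(20)²/4 = 314.16 mm². φR_n = 0.75 × 469 × 314.16 × 2 × 2 = 442.0 kN.
Bearing (10 mm plate, F_u = 450 MPa): end bolts L_c = 47 − 22/2 = 36, R_n = min(1.2×36×10×450, 2.4×20×10×450) = 194.4 kN/bolt; interior L_c = 78 − 22 = 56, R_n = 216 kN/bolt. φR_n = 0.75 × (1×194.4 + 1×216) = 307.8 kN.
Tension yield (gross): A_g = 162×10 = 1620 mm². φR_n = 0.90 × 350 × 1620 = 510.3 kN.
Block shear: shear path 1×[47+1×78] = 1×125 mm, A_gv = 1250, A_nv = 1×(125 − 1.5×24)×10 = 890 mm²; tension to near edge: (37 − 0.5×24)×10 = 250 mm². R_n = min(0.6×450×890, 0.6×350×1250) + 1.0×450×250 = min(240.3, 262.5) + 112.5 = 352.8 kN. φR_n = 0.75 × 352.8 = 264.6 kN.
Governing: min(442.0, 307.8, 510.3, 264.6) = 264.6 kN → block shear.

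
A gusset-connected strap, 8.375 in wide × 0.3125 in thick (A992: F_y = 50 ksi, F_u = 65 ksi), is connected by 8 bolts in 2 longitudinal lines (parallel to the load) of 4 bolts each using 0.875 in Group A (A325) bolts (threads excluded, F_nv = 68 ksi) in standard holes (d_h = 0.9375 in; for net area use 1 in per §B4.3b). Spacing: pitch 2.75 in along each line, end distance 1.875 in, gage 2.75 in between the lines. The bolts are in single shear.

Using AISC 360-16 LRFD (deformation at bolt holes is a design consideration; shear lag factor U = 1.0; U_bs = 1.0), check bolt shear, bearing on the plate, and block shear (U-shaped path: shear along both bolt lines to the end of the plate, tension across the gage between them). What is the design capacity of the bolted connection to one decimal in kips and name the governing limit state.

Bolt shear: A_b = π(0.875)²/4 = 0.60132 in². φR_n = 0.75 × 68 × 0.60132 × 8 × 1 = 245.3 kips.
Bearing (0.3125 in plate, F_u = 65 ksi): end bolts L_c = 1.875 − 0.9375/2 = 1.40625, R_n = min(1.2×1.40625×0.3125×65, 2.4×0.875×0.3125×65) = 34.277 kips/bolt; interior L_c = 2.75 − 0.9375 = 1.8125, R_n = 42.656 kips/bolt. φR_n = 0.75 × (2×34.277 + 6×42.656) = 243.4 kips.
Block shear: shear path 2×[1.875+3×2.75] = 2×10.125 in, A_gv = 6.3281, A_nv = 2×(10.125 − 3.5×1)×0.3125 = 4.1406 in²; tension across gage: (2.75 − 1×1)×0.3125 = 0.54688 in². R_n = min(0.6×65×4.1406, 0.6×50×6.3281) + 1.0×65×0.54688 = min(161.48, 189.84) + 35.547 = 197.03 kips. φR_n = 0.75 × 197.03 = 147.8 kips.
Governing: min(245.3, 243.4, 147.8) = 147.8 kips → block shear.

147.8 kips (block shear governs)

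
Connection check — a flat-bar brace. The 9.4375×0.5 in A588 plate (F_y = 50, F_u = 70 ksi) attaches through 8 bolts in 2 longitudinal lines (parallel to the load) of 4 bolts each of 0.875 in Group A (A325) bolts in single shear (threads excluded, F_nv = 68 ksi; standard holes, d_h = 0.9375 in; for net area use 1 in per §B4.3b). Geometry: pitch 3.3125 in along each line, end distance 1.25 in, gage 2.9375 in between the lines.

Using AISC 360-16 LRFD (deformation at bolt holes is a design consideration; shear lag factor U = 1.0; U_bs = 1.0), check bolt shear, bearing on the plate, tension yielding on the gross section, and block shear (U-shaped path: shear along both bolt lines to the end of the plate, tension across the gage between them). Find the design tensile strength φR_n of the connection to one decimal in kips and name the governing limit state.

212.3 kips (gross-section yield governs)

Bolt shear: A_b = π(0.875)²/4 = 0.60132 in². φR_n = 0.75 × 68 × 0.60132 × 8 × 1 = 245.3 kips.
Bearing (0.5 in plate, F_u = 70 ksi): end bolts L_c = 1.25 − 0.9375/2 = 0.78125, R_n = min(1.2×0.78125×0.5×70, 2.4×0.875×0.5×70) = 32.813 kips/bolt; interior L_c = 3.3125 − 0.9375 = 2.375, R_n = 73.5 kips/bolt. φR_n = 0.75 × (2×32.813 + 6×73.5) = 380.0 kips.
Tension yield (gross): A_g = 9.4375×0.5 = 4.7188 in². φR_n = 0.90 × 50 × 4.7188 = 212.3 kips.
Block shear: shear path 2×[1.25+3×3.3125] = 2×11.1875 in, A_gv = 11.188, A_nv = 2×(11.1875 − 3.5×1)×0.5 = 7.6875 in²; tension across gage: (2.9375 − 1×1)×0.5 = 0.96875 in². R_n = min(0.6×70×7.6875, 0.6×50×11.188) + 1.0×70×0.96875 = min(322.88, 335.64) + 67.813 = 390.69 kips. φR_n = 0.75 × 390.69 = 293.0 kips.
Governing: min(245.3, 380.0, 212.3, 293.0) = 212.3 kips → gross-section yield.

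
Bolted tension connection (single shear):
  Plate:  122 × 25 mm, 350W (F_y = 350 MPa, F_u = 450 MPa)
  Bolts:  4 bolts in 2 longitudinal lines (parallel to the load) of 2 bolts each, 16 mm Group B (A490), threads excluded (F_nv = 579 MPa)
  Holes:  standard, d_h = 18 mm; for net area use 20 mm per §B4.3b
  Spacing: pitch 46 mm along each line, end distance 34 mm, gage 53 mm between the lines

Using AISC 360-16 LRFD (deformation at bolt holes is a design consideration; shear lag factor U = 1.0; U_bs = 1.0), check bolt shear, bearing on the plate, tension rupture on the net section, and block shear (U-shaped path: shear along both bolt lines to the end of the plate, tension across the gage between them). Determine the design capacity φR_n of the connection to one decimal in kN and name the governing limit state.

Bolt shear: A_b = π(16)²/4 = 201.06 mm². φR_n = 0.75 × 579 × 201.06 × 4 × 1 = 349.2 kN.
Bearing (25 mm plate, F_u = 450 MPa): end bolts L_c = 34 − 18/2 = 25, R_n = min(1.2×25×25×450, 2.4×16×25×450) = 337.5 kN/bolt; interior L_c = 46 − 18 = 28, R_n = 378 kN/bolt. φR_n = 0.75 × (2×337.5 + 2×378) = 1073.3 kN.
Tension rupture (net): A_n = (122 − 2×20)×25 = 2050 mm² (U = 1.0, A_e = A_n). φR_n = 0.75 × 450 × 2050 = 691.9 kN.
Block shear: shear path 2×[34+1×46] = 2×80 mm, A_gv = 4000, A_nv = 2×(80 − 1.5×20)×25 = 2500 mm²; tension across gage: (53 − 1×20)×25 = 825 mm². R_n = min(0.6×450×2500, 0.6×350×4000) + 1.0×450×825 = min(675, 840) + 371.25 = 1046.3 kN. φR_n = 0.75 × 1046.3 = 784.7 kN.
Governing: min(349.2, 1073.3, 691.9, 784.7) = 349.2 kN → bolt shear.

349.2 kN (bolt shear governs)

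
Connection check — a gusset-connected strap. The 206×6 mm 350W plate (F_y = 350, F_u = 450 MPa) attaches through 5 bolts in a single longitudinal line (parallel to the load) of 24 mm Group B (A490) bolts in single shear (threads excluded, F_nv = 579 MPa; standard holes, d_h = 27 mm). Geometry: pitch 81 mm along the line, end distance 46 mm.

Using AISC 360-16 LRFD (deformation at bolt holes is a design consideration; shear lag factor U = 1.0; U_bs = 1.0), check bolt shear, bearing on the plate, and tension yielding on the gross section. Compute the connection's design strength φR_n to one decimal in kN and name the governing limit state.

Bolt shear: A_b = π(24)²/4 = 452.39 mm². φR_n = 0.75 × 579 × 452.39 × 5 × 1 = 982.3 kN.
Bearing (6 mm plate, F_u = 450 MPa): end bolts L_c = 46 − 27/2 = 32.5, R_n = min(1.2×32.5×6×450, 2.4×24×6×450) = 105.3 kN/bolt; interior L_c = 81 − 27 = 54, R_n = 155.52 kN/bolt. φR_n = 0.75 × (1×105.3 + 4×155.52) = 545.5 kN.
Tension yield (gross): A_g = 206×6 = 1236 mm². φR_n = 0.90 × 350 × 1236 = 389.3 kN.
Governing: min(982.3, 545.5, 389.3) = 389.3 kN → gross-section yield.

389.3 kN (gross-section yield governs)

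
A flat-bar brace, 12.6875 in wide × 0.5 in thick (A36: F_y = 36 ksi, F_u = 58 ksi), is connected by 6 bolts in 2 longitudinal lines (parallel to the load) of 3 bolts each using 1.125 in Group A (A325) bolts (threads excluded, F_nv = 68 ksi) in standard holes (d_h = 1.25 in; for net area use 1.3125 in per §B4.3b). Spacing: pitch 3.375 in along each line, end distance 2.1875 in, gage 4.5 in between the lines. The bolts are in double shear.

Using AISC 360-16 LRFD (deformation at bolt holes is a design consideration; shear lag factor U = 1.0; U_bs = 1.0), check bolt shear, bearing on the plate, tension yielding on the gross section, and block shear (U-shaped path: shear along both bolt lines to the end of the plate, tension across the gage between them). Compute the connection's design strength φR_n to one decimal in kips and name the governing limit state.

205.5 kips (gross-section yield governs)

Bolt shear: A_b = π(1.125)²/4 = 0.99402 in². φR_n = 0.75 × 68 × 0.99402 × 6 × 2 = 608.3 kips.
Bearing (0.5 in plate, F_u = 58 ksi): end bolts L_c = 2.1875 − 1.25/2 = 1.5625, R_n = min(1.2×1.5625×0.5×58, 2.4×1.125×0.5×58) = 54.375 kips/bolt; interior L_c = 3.375 − 1.25 = 2.125, R_n = 73.95 kips/bolt. φR_n = 0.75 × (2×54.375 + 4×73.95) = 303.4 kips.
Tension yield (gross): A_g = 12.6875×0.5 = 6.3438 in². φR_n = 0.90 × 36 × 6.3438 = 205.5 kips.
Block shear: shear path 2×[2.1875+2×3.375] = 2×8.9375 in, A_gv = 8.9375, A_nv = 2×(8.9375 − 2.5×1.3125)×0.5 = 5.6563 in²; tension across gage: (4.5 − 1×1.3125)×0.5 = 1.5938 in². R_n = min(0.6×58×5.6563, 0.6×36×8.9375) + 1.0×58×1.5938 = min(196.84, 193.05) + 92.44 = 285.49 kips. φR_n = 0.75 × 285.49 = 214.1 kips.
Governing: min(608.3, 303.4, 205.5, 214.1) = 205.5 kips → gross-section yield.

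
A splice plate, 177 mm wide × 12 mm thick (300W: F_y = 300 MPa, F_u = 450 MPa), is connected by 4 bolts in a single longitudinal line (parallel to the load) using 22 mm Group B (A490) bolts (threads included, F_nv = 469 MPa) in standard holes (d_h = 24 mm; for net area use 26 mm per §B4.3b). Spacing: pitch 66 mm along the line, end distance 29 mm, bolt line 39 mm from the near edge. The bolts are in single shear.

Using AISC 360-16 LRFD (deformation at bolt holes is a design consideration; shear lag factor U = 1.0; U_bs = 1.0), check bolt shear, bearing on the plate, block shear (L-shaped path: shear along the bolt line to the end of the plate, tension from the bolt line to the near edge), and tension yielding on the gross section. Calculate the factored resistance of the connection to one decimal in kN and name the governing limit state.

435.8 kN (block shear governs)

Bolt shear: A_b = π(22)²/4 = 380.13 mm². φR_n = 0.75 × 469 × 380.13 × 4 × 1 = 534.8 kN.
Bearing (12 mm plate, F_u = 450 MPa): end bolts L_c = 29 − 24/2 = 17, R_n = min(1.2×17×12×450, 2.4×22×12×450) = 110.16 kN/bolt; interior L_c = 66 − 24 = 42, R_n = 272.16 kN/bolt. φR_n = 0.75 × (1×110.16 + 3×272.16) = 695.0 kN.
Block shear: shear path 1×[29+3×66] = 1×227 mm, A_gv = 2724, A_nv = 1×(227 − 3.5×26)×12 = 1632 mm²; tension to near edge: (39 − 0.5×26)×12 = 312 mm². R_n = min(0.6×450×1632, 0.6×300×2724) + 1.0×450×312 = min(440.64, 490.32) + 140.4 = 581.04 kN. φR_n = 0.75 × 581.04 = 435.8 kN.
Tension yield (gross): A_g = 177×12 = 2124 mm². φR_n = 0.90 × 300 × 2124 = 573.5 kN.
Governing: min(534.8, 695.0, 435.8, 573.5) = 435.8 kN → block shear.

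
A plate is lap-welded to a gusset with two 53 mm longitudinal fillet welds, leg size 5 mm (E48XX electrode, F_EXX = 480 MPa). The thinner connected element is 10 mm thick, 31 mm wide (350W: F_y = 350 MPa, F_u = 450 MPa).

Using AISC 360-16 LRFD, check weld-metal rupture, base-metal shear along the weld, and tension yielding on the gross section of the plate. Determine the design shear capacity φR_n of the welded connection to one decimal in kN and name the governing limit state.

Weld metal: throat = 0.707×5 = 3.535 mm, L = 2×53 = 106 mm. φR_n = 0.75 × 0.6 × 480 × 3.535 × 106 = 80.9 kN.
Base metal shear (10 mm plate): yield φR_n = 1.0×0.6×350×10×106 = 222.6 kN; rupture φR_n = 0.75×0.6×450×10×106 = 214.7 kN; take 214.7 kN (rupture).
Tension yield (gross): A_g = 31×10 = 310 mm². φR_n = 0.90 × 350 × 310 = 97.7 kN.
Governing: min(80.9, 214.7, 97.7) = 80.9 kN → weld metal.

80.9 kN (weld metal governs)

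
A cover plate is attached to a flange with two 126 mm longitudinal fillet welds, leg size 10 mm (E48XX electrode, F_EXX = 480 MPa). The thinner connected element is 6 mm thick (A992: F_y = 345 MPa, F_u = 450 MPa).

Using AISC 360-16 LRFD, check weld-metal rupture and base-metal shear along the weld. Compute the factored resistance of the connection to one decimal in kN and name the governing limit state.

Weld metal: throat = 0.707×10 = 7.07 mm, L = 2×126 = 252 mm. φR_n = 0.75 × 0.6 × 480 × 7.07 × 252 = 384.8 kN.
Base metal shear (6 mm plate): yield φR_n = 1.0×0.6×345×6×252 = 313.0 kN; rupture φR_n = 0.75×0.6×450×6×252 = 306.2 kN; take 306.2 kN (rupture).
Governing: min(384.8, 306.2) = 306.2 kN → base-metal shear.

306.2 kN (base-metal shear governs)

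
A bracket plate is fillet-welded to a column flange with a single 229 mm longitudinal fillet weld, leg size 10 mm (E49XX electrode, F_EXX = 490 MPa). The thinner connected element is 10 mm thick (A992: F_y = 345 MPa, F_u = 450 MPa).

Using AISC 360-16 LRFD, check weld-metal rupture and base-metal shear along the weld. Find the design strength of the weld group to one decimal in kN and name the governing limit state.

Weld metal: throat = 0.707×10 = 7.07 mm, L = 229 mm. φR_n = 0.75 × 0.6 × 490 × 7.07 × 229 = 357.0 kN.
Base metal shear (10 mm plate): yield φR_n = 1.0×0.6×345×10×229 = 474.0 kN; rupture φR_n = 0.75×0.6×450×10×229 = 463.7 kN; take 463.7 kN (rupture).
Governing: min(357.0, 463.7) = 357.0 kN → weld metal.

357.0 kN (weld metal governs)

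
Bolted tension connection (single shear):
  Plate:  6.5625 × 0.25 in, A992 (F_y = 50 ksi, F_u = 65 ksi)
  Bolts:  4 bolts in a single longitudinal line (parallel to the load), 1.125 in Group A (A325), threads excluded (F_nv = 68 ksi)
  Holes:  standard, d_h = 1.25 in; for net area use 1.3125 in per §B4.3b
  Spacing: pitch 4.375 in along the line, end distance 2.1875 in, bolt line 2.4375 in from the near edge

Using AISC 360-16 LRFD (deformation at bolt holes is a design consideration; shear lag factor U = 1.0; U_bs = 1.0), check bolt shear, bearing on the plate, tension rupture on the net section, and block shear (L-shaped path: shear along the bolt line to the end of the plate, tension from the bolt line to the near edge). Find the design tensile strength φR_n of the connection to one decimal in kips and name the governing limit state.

Bolt shear: A_b = π(1.125)²/4 = 0.99402 in². φR_n = 0.75 × 68 × 0.99402 × 4 × 1 = 202.8 kips.
Bearing (0.25 in plate, F_u = 65 ksi): end bolts L_c = 2.1875 − 1.25/2 = 1.5625, R_n = min(1.2×1.5625×0.25×65, 2.4×1.125×0.25×65) = 30.469 kips/bolt; interior L_c = 4.375 − 1.25 = 3.125, R_n = 43.875 kips/bolt. φR_n = 0.75 × (1×30.469 + 3×43.875) = 121.6 kips.
Tension rupture (net): A_n = (6.5625 − 1×1.3125)×0.25 = 1.3125 in² (U = 1.0, A_e = A_n). φR_n = 0.75 × 65 × 1.3125 = 64.0 kips.
Block shear: shear path 1×[2.1875+3×4.375] = 1×15.3125 in, A_gv = 3.8281, A_nv = 1×(15.3125 − 3.5×1.3125)×0.25 = 2.6797 in²; tension to near edge: (2.4375 − 0.5×1.3125)×0.25 = 0.44531 in². R_n = min(0.6×65×2.6797, 0.6×50×3.8281) + 1.0×65×0.44531 = min(104.51, 114.84) + 28.945 = 133.46 kips. φR_n = 0.75 × 133.46 = 100.1 kips.
Governing: min(202.8, 121.6, 64.0, 100.1) = 64.0 kips → net-section rupture.

64.0 kips (net-section rupture governs)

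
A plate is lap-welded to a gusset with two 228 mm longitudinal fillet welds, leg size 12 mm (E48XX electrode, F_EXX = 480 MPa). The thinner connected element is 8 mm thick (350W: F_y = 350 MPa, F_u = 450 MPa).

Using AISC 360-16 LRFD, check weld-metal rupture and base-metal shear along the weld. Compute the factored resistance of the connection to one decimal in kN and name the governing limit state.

Weld metal: throat = 0.707×12 = 8.484 mm, L = 2×228 = 456 mm. φR_n = 0.75 × 0.6 × 480 × 8.484 × 456 = 835.6 kN.
Base metal shear (8 mm plate): yield φR_n = 1.0×0.6×350×8×456 = 766.1 kN; rupture φR_n = 0.75×0.6×450×8×456 = 738.7 kN; take 738.7 kN (rupture).
Governing: min(835.6, 738.7) = 738.7 kN → base-metal shear.

738.7 kN (base-metal shear governs)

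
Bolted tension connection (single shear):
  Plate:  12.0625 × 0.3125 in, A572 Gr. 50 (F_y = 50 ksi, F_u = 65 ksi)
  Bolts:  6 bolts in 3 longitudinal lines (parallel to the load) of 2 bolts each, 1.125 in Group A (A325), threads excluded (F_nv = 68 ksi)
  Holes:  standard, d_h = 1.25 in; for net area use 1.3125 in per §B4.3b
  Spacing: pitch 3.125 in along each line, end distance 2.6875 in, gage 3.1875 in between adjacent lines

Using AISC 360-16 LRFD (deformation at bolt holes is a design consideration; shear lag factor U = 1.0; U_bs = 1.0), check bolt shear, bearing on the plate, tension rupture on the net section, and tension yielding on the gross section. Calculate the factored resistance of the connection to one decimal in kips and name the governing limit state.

Bolt shear: A_b = π(1.125)²/4 = 0.99402 in². φR_n = 0.75 × 68 × 0.99402 × 6 × 1 = 304.2 kips.
Bearing (0.3125 in plate, F_u = 65 ksi): end bolts L_c = 2.6875 − 1.25/2 = 2.0625, R_n = min(1.2×2.0625×0.3125×65, 2.4×1.125×0.3125×65) = 50.273 kips/bolt; interior L_c = 3.125 − 1.25 = 1.875, R_n = 45.703 kips/bolt. φR_n = 0.75 × (3×50.273 + 3×45.703) = 215.9 kips.
Tension rupture (net): A_n = (12.0625 − 3×1.3125)×0.3125 = 2.5391 in² (U = 1.0, A_e = A_n). φR_n = 0.75 × 65 × 2.5391 = 123.8 kips.
Tension yield (gross): A_g = 12.0625×0.3125 = 3.7695 in². φR_n = 0.90 × 50 × 3.7695 = 169.6 kips.
Governing: min(304.2, 215.9, 123.8, 169.6) = 123.8 kips → net-section rupture.

123.8 kips (net-section rupture governs)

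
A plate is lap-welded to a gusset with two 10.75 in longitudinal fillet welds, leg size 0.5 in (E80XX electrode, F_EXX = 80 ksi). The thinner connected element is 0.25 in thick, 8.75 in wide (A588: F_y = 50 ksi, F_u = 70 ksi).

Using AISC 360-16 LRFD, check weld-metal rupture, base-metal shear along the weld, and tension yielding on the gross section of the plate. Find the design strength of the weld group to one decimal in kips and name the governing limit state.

Weld metal: throat = 0.707×0.5 = 0.3535 in, L = 2×10.75 = 21.5 in. φR_n = 0.75 × 0.6 × 80 × 0.3535 × 21.5 = 273.6 kips.
Base metal shear (0.25 in plate): yield φR_n = 1.0×0.6×50×0.25×21.5 = 161.3 kips; rupture φR_n = 0.75×0.6×70×0.25×21.5 = 169.3 kips; take 161.3 kips (yield).
Tension yield (gross): A_g = 8.75×0.25 = 2.1875 in². φR_n = 0.90 × 50 × 2.1875 = 98.4 kips.
Governing: min(273.6, 161.3, 98.4) = 98.4 kips → gross-section yield.

98.4 kips (gross-section yield governs)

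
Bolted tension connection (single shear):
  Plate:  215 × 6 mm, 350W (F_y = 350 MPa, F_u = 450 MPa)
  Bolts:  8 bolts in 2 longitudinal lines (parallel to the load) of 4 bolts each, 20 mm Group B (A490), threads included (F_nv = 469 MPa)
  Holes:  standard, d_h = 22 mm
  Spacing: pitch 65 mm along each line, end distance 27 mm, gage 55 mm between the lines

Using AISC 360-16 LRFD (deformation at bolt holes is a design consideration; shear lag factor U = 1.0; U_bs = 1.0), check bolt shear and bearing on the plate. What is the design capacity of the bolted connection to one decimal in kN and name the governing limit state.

661.0 kN (bearing governs)

Bolt shear: A_b = π(20)²/4 = 314.16 mm². φR_n = 0.75 × 469 × 314.16 × 8 × 1 = 884.0 kN.
Bearing (6 mm plate, F_u = 450 MPa): end bolts L_c = 27 − 22/2 = 16, R_n = min(1.2×16×6×450, 2.4×20×6×450) = 51.84 kN/bolt; interior L_c = 65 − 22 = 43, R_n = 129.6 kN/bolt. φR_n = 0.75 × (2×51.84 + 6×129.6) = 661.0 kN.
Governing: min(884.0, 661.0) = 661.0 kN → bearing.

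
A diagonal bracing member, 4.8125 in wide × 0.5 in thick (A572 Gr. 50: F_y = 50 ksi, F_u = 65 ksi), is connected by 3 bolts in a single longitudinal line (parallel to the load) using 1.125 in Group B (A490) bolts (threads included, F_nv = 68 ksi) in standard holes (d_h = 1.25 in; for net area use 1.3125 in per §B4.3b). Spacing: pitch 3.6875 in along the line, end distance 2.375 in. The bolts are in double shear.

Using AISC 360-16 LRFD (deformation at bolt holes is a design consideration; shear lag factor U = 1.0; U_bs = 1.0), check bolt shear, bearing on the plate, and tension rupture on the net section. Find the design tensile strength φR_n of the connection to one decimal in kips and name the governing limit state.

Bolt shear: A_b = π(1.125)²/4 = 0.99402 in². φR_n = 0.75 × 68 × 0.99402 × 3 × 2 = 304.2 kips.
Bearing (0.5 in plate, F_u = 65 ksi): end bolts L_c = 2.375 − 1.25/2 = 1.75, R_n = min(1.2×1.75×0.5×65, 2.4×1.125×0.5×65) = 68.25 kips/bolt; interior L_c = 3.6875 − 1.25 = 2.4375, R_n = 87.75 kips/bolt. φR_n = 0.75 × (1×68.25 + 2×87.75) = 182.8 kips.
Tension rupture (net): A_n = (4.8125 − 1×1.3125)×0.5 = 1.75 in² (U = 1.0, A_e = A_n). φR_n = 0.75 × 65 × 1.75 = 85.3 kips.
Governing: min(304.2, 182.8, 85.3) = 85.3 kips → net-section rupture.

85.3 kips (net-section rupture governs)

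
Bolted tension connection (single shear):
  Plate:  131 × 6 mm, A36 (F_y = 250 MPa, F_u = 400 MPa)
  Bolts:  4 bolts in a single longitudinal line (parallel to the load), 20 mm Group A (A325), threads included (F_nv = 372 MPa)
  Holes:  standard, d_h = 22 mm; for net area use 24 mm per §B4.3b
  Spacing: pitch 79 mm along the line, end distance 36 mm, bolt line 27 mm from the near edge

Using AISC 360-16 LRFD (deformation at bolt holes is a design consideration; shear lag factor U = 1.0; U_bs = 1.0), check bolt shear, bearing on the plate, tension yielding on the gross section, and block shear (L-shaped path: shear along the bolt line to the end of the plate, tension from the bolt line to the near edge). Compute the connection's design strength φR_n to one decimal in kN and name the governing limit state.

Bolt shear: A_b = π(20)²/4 = 314.16 mm². φR_n = 0.75 × 372 × 314.16 × 4 × 1 = 350.6 kN.
Bearing (6 mm plate, F_u = 400 MPa): end bolts L_c = 36 − 22/2 = 25, R_n = min(1.2×25×6×400, 2.4×20×6×400) = 72 kN/bolt; interior L_c = 79 − 22 = 57, R_n = 115.2 kN/bolt. φR_n = 0.75 × (1×72 + 3×115.2) = 313.2 kN.
Tension yield (gross): A_g = 131×6 = 786 mm². φR_n = 0.90 × 250 × 786 = 176.9 kN.
Block shear: shear path 1×[36+3×79] = 1×273 mm, A_gv = 1638, A_nv = 1×(273 − 3.5×24)×6 = 1134 mm²; tension to near edge: (27 − 0.5×24)×6 = 90 mm². R_n = min(0.6×400×1134, 0.6×250×1638) + 1.0×400×90 = min(272.16, 245.7) + 36 = 281.7 kN. φR_n = 0.75 × 281.7 = 211.3 kN.
Governing: min(350.6, 313.2, 176.9, 211.3) = 176.9 kN → gross-section yield.

176.9 kN (gross-section yield governs)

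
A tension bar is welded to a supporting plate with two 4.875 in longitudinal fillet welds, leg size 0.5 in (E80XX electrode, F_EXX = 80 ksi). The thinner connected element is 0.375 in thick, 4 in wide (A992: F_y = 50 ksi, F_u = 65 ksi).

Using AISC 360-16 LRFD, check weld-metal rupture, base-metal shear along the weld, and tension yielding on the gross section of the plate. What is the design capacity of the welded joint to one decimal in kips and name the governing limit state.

67.5 kips (gross-section yield governs)

Weld metal: throat = 0.707×0.5 = 0.3535 in, L = 2×4.875 = 9.75 in. φR_n = 0.75 × 0.6 × 80 × 0.3535 × 9.75 = 124.1 kips.
Base metal shear (0.375 in plate): yield φR_n = 1.0×0.6×50×0.375×9.75 = 109.7 kips; rupture φR_n = 0.75×0.6×65×0.375×9.75 = 106.9 kips; take 106.9 kips (rupture).
Tension yield (gross): A_g = 4×0.375 = 1.5 in². φR_n = 0.90 × 50 × 1.5 = 67.5 kips.
Governing: min(124.1, 106.9, 67.5) = 67.5 kips → gross-section yield.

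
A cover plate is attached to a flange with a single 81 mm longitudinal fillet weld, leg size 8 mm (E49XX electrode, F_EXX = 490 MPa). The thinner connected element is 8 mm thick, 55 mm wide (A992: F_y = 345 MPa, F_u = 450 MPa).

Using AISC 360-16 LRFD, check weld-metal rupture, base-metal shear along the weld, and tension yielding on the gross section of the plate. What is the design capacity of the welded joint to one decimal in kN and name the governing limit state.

101.0 kN (weld metal governs)

Weld metal: throat = 0.707×8 = 5.656 mm, L = 81 mm. φR_n = 0.75 × 0.6 × 490 × 5.656 × 81 = 101.0 kN.
Base metal shear (8 mm plate): yield φR_n = 1.0×0.6×345×8×81 = 134.1 kN; rupture φR_n = 0.75×0.6×450×8×81 = 131.2 kN; take 131.2 kN (rupture).
Tension yield (gross): A_g = 55×8 = 440 mm². φR_n = 0.90 × 345 × 440 = 136.6 kN.
Governing: min(101.0, 131.2, 136.6) = 101.0 kN → weld metal.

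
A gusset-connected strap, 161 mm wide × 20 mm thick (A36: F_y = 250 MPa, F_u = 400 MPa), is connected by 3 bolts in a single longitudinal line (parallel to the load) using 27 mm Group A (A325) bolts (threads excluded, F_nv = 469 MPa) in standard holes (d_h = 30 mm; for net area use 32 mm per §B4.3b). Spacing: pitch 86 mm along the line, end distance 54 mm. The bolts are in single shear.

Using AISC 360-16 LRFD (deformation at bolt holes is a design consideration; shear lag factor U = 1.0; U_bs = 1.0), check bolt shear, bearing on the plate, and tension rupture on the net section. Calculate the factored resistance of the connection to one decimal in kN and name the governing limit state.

Bolt shear: A_b = π(27)²/4 = 572.56 mm². φR_n = 0.75 × 469 × 572.56 × 3 × 1 = 604.2 kN.
Bearing (20 mm plate, F_u = 400 MPa): end bolts L_c = 54 − 30/2 = 39, R_n = min(1.2×39×20×400, 2.4×27×20×400) = 374.4 kN/bolt; interior L_c = 86 − 30 = 56, R_n = 518.4 kN/bolt. φR_n = 0.75 × (1×374.4 + 2×518.4) = 1058.4 kN.
Tension rupture (net): A_n = (161 − 1×32)×20 = 2580 mm² (U = 1.0, A_e = A_n). φR_n = 0.75 × 400 × 2580 = 774.0 kN.
Governing: min(604.2, 1058.4, 774.0) = 604.2 kN → bolt shear.

604.2 kN (bolt shear governs)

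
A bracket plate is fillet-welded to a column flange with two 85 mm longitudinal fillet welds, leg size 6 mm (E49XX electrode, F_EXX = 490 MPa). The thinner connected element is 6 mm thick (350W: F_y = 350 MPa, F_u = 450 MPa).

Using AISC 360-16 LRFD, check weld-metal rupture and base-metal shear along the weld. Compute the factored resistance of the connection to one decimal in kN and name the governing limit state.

159.0 kN (weld metal governs)

Weld metal: throat = 0.707×6 = 4.242 mm, L = 2×85 = 170 mm. φR_n = 0.75 × 0.6 × 490 × 4.242 × 170 = 159.0 kN.
Base metal shear (6 mm plate): yield φR_n = 1.0×0.6×350×6×170 = 214.2 kN; rupture φR_n = 0.75×0.6×450×6×170 = 206.6 kN; take 206.6 kN (rupture).
Governing: min(159.0, 206.6) = 159.0 kN → weld metal.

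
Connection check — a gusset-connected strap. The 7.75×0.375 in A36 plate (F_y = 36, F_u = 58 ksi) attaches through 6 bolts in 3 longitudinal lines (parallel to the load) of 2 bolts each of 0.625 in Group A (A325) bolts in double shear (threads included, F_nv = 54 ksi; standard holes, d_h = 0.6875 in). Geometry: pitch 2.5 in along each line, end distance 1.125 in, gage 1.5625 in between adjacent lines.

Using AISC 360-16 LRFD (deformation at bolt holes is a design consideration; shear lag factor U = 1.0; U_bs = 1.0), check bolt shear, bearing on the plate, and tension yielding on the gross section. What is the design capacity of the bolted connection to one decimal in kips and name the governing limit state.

94.2 kips (gross-section yield governs)

Bolt shear: A_b = π(0.625)²/4 = 0.3068 in². φR_n = 0.75 × 54 × 0.3068 × 6 × 2 = 149.1 kips.
Bearing (0.375 in plate, F_u = 58 ksi): end bolts L_c = 1.125 − 0.6875/2 = 0.78125, R_n = min(1.2×0.78125×0.375×58, 2.4×0.625×0.375×58) = 20.391 kips/bolt; interior L_c = 2.5 − 0.6875 = 1.8125, R_n = 32.625 kips/bolt. φR_n = 0.75 × (3×20.391 + 3×32.625) = 119.3 kips.
Tension yield (gross): A_g = 7.75×0.375 = 2.9063 in². φR_n = 0.90 × 36 × 2.9063 = 94.2 kips.
Governing: min(149.1, 119.3, 94.2) = 94.2 kips → gross-section yield.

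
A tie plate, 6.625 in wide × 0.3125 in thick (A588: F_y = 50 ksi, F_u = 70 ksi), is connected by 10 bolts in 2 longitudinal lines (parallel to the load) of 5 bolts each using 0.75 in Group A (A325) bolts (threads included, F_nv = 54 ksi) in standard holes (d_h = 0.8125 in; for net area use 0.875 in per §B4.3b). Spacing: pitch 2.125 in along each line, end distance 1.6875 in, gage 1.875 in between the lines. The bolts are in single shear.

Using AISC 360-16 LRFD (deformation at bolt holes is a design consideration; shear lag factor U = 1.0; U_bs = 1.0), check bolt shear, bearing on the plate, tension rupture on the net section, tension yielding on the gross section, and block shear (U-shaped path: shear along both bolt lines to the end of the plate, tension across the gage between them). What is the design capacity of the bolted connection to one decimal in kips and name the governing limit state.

80.0 kips (net-section rupture governs)

Bolt shear: A_b = π(0.75)²/4 = 0.44179 in². φR_n = 0.75 × 54 × 0.44179 × 10 × 1 = 178.9 kips.
Bearing (0.3125 in plate, F_u = 70 ksi): end bolts L_c = 1.6875 − 0.8125/2 = 1.28125, R_n = min(1.2×1.28125×0.3125×70, 2.4×0.75×0.3125×70) = 33.633 kips/bolt; interior L_c = 2.125 − 0.8125 = 1.3125, R_n = 34.453 kips/bolt. φR_n = 0.75 × (2×33.633 + 8×34.453) = 257.2 kips.
Tension rupture (net): A_n = (6.625 − 2×0.875)×0.3125 = 1.5234 in² (U = 1.0, A_e = A_n). φR_n = 0.75 × 70 × 1.5234 = 80.0 kips.
Tension yield (gross): A_g = 6.625×0.3125 = 2.0703 in². φR_n = 0.90 × 50 × 2.0703 = 93.2 kips.
Block shear: shear path 2×[1.6875+4×2.125] = 2×10.1875 in, A_gv = 6.3672, A_nv = 2×(10.1875 − 4.5×0.875)×0.3125 = 3.9063 in²; tension across gage: (1.875 − 1×0.875)×0.3125 = 0.3125 in². R_n = min(0.6×70×3.9063, 0.6×50×6.3672) + 1.0×70×0.3125 = min(164.06, 191.02) + 21.875 = 185.94 kips. φR_n = 0.75 × 185.94 = 139.5 kips.
Governing: min(178.9, 257.2, 80.0, 93.2, 139.5) = 80.0 kips → net-section rupture.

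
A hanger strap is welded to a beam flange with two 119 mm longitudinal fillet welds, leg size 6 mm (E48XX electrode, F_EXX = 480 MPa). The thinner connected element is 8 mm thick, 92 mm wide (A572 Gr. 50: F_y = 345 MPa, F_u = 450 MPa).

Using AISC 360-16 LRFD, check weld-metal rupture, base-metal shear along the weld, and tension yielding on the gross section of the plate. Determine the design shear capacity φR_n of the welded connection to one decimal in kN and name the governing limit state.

Weld metal: throat = 0.707×6 = 4.242 mm, L = 2×119 = 238 mm. φR_n = 0.75 × 0.6 × 480 × 4.242 × 238 = 218.1 kN.
Base metal shear (8 mm plate): yield φR_n = 1.0×0.6×345×8×238 = 394.1 kN; rupture φR_n = 0.75×0.6×450×8×238 = 385.6 kN; take 385.6 kN (rupture).
Tension yield (gross): A_g = 92×8 = 736 mm². φR_n = 0.90 × 345 × 736 = 228.5 kN.
Governing: min(218.1, 385.6, 228.5) = 218.1 kN → weld metal.

218.1 kN (weld metal governs)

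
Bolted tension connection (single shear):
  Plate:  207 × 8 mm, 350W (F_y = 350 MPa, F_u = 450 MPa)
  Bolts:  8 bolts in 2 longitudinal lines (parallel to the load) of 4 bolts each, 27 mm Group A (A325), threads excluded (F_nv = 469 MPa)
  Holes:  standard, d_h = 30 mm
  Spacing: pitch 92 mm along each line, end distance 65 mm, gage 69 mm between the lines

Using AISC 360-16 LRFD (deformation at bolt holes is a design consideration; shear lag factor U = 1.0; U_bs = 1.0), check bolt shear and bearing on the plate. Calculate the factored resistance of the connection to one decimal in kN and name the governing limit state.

1373.8 kN (bearing governs)

Bolt shear: A_b = π(27)²/4 = 572.56 mm². φR_n = 0.75 × 469 × 572.56 × 8 × 1 = 1611.2 kN.
Bearing (8 mm plate, F_u = 450 MPa): end bolts L_c = 65 − 30/2 = 50, R_n = min(1.2×50×8×450, 2.4×27×8×450) = 216 kN/bolt; interior L_c = 92 − 30 = 62, R_n = 233.28 kN/bolt. φR_n = 0.75 × (2×216 + 6×233.28) = 1373.8 kN.
Governing: min(1611.2, 1373.8) = 1373.8 kN → bearing.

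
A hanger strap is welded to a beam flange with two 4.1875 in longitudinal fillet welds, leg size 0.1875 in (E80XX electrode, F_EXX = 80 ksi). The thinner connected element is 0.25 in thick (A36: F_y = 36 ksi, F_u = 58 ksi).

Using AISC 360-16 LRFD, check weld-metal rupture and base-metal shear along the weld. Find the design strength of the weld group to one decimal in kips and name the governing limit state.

Weld metal: throat = 0.707×0.1875 = 0.13256 in, L = 2×4.1875 = 8.375 in. φR_n = 0.75 × 0.6 × 80 × 0.13256 × 8.375 = 40.0 kips.
Base metal shear (0.25 in plate): yield φR_n = 1.0×0.6×36×0.25×8.375 = 45.2 kips; rupture φR_n = 0.75×0.6×58×0.25×8.375 = 54.6 kips; take 45.2 kips (yield).
Governing: min(40.0, 45.2) = 40.0 kips → weld metal.

40.0 kips (weld metal governs)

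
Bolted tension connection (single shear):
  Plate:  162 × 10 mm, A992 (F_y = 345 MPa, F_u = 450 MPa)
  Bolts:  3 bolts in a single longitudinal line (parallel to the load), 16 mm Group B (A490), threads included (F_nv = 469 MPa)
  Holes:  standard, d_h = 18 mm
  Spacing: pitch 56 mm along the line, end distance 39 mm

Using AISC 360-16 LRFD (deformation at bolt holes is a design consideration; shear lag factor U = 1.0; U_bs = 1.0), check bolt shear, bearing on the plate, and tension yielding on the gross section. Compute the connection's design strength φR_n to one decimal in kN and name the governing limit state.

212.2 kN (bolt shear governs)

Bolt shear: A_b = π(16)²/4 = 201.06 mm². φR_n = 0.75 × 469 × 201.06 × 3 × 1 = 212.2 kN.
Bearing (10 mm plate, F_u = 450 MPa): end bolts L_c = 39 − 18/2 = 30, R_n = min(1.2×30×10×450, 2.4×16×10×450) = 162 kN/bolt; interior L_c = 56 − 18 = 38, R_n = 172.8 kN/bolt. φR_n = 0.75 × (1×162 + 2×172.8) = 380.7 kN.
Tension yield (gross): A_g = 162×10 = 1620 mm². φR_n = 0.90 × 345 × 1620 = 503.0 kN.
Governing: min(212.2, 380.7, 503.0) = 212.2 kN → bolt shear.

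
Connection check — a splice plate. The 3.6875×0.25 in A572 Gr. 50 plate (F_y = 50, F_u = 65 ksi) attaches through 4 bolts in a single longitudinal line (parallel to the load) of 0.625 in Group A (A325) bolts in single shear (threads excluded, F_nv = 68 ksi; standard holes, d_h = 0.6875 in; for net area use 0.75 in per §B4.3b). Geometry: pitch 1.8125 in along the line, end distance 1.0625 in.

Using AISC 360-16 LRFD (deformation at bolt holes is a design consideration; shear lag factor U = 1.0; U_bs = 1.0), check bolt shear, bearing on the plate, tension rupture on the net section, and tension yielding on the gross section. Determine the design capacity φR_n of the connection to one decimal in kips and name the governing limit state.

35.8 kips (net-section rupture governs)

Bolt shear: A_b = π(0.625)²/4 = 0.3068 in². φR_n = 0.75 × 68 × 0.3068 × 4 × 1 = 62.6 kips.
Bearing (0.25 in plate, F_u = 65 ksi): end bolts L_c = 1.0625 − 0.6875/2 = 0.71875, R_n = min(1.2×0.71875×0.25×65, 2.4×0.625×0.25×65) = 14.016 kips/bolt; interior L_c = 1.8125 − 0.6875 = 1.125, R_n = 21.938 kips/bolt. φR_n = 0.75 × (1×14.016 + 3×21.938) = 59.9 kips.
Tension rupture (net): A_n = (3.6875 − 1×0.75)×0.25 = 0.73438 in² (U = 1.0, A_e = A_n). φR_n = 0.75 × 65 × 0.73438 = 35.8 kips.
Tension yield (gross): A_g = 3.6875×0.25 = 0.92188 in². φR_n = 0.90 × 50 × 0.92188 = 41.5 kips.
Governing: min(62.6, 59.9, 35.8, 41.5) = 35.8 kips → net-section rupture.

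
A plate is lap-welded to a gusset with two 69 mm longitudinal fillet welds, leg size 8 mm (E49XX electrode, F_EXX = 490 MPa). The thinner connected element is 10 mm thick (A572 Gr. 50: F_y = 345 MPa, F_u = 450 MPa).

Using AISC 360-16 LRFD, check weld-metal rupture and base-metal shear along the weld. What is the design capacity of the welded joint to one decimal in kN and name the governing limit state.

Weld metal: throat = 0.707×8 = 5.656 mm, L = 2×69 = 138 mm. φR_n = 0.75 × 0.6 × 490 × 5.656 × 138 = 172.1 kN.
Base metal shear (10 mm plate): yield φR_n = 1.0×0.6×345×10×138 = 285.7 kN; rupture φR_n = 0.75×0.6×450×10×138 = 279.5 kN; take 279.5 kN (rupture).
Governing: min(172.1, 279.5) = 172.1 kN → weld metal.

172.1 kN (weld metal governs)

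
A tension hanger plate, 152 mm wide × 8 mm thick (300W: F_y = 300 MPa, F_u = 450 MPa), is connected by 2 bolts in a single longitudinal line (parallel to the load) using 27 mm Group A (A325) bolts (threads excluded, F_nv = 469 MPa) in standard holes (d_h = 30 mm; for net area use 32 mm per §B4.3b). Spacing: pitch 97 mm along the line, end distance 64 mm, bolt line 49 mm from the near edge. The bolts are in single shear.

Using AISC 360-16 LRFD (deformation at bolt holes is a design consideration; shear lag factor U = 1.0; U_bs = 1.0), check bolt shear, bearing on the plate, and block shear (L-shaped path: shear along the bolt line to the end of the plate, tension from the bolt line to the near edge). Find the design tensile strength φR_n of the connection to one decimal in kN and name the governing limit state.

Bolt shear: A_b = π(27)²/4 = 572.56 mm². φR_n = 0.75 × 469 × 572.56 × 2 × 1 = 402.8 kN.
Bearing (8 mm plate, F_u = 450 MPa): end bolts L_c = 64 − 30/2 = 49, R_n = min(1.2×49×8×450, 2.4×27×8×450) = 211.68 kN/bolt; interior L_c = 97 − 30 = 67, R_n = 233.28 kN/bolt. φR_n = 0.75 × (1×211.68 + 1×233.28) = 333.7 kN.
Block shear: shear path 1×[64+1×97] = 1×161 mm, A_gv = 1288, A_nv = 1×(161 − 1.5×32)×8 = 904 mm²; tension to near edge: (49 − 0.5×32)×8 = 264 mm². R_n = min(0.6×450×904, 0.6×300×1288) + 1.0×450×264 = min(244.08, 231.84) + 118.8 = 350.64 kN. φR_n = 0.75 × 350.64 = 263.0 kN.
Governing: min(402.8, 333.7, 263.0) = 263.0 kN → block shear.

263.0 kN (block shear governs)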